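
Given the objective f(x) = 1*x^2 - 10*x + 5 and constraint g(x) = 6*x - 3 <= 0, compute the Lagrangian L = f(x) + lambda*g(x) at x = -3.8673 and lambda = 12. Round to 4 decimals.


Step 1: Evaluate f(x).
f(-3.8673) = 1*(-3.8673)^2 - 10*(-3.8673) + 5 = 58.629
Step 2: Evaluate g(x).
g(-3.8673) = 6*-3.8673 - 3 = -26.2038
Step 3: Compute Lagrangian.
L = 58.629 + 12*-26.2038 = -255.8166


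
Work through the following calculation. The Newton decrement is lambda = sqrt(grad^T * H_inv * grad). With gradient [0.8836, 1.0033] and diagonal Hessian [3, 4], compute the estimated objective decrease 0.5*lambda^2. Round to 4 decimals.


Step 1: H is diagonal, so H^(-1) * g = [0.2945, 0.2508].
Step 2: g^T H^(-1) g = sum_i g_i^2 / H_ii
  = (0.8836)^2/3 + (1.0033)^2/4
  = 0.2602 + 0.2517 = 0.5119
Step 3: Objective decrease = 0.5 * g^T H^(-1) g = 0.256


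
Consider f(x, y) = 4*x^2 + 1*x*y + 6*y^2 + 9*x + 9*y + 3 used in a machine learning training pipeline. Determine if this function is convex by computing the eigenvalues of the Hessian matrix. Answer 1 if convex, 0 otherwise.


The Hessian of f(x,y) = 4*x^2 + 1*x*y + 6*y^2 + 9*x + 9*y + 3 is:
H = [[8, 1], [1, 12]]
Trace = 8 + 12 = 20
Determinant = 8*12 - (1)^2 = 95
Discriminant = (20)^2 - 4*95 = 20.0
Eigenvalues: lambda_1 = 7.7639, lambda_2 = 12.2361
The function is convex.

1


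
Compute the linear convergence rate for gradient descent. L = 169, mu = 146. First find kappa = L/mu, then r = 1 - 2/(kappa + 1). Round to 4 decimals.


Step 1: Compute the condition number.
kappa = L/mu = 169/146 = 1.1575
Step 2: Compute the convergence rate.
r = 1 - 2/(kappa + 1) = 1 - 2*mu/(L + mu) = (L - mu)/(L + mu) = 23/315 = 0.073


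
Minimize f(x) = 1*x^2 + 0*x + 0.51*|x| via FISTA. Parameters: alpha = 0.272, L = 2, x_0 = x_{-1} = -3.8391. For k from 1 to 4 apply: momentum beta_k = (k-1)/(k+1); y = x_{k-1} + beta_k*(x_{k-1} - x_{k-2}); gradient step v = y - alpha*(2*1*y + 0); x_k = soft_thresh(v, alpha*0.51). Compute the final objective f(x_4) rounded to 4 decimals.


FISTA on f(x) = 1*x^2 + 0*x + 0.51*|x|
L = 2, alpha = 0.272
Iteration 1: beta = 0.0, y = -3.8391 + 0.0*(-3.8391 + 3.8391) = -3.8391
  grad(y) = -7.6782, v = y - alpha*grad = -1.7506
  prox(v) = soft_thresh(-1.7506, 0.1387) = -1.6119
Iteration 2: beta = 0.3333, y = -1.6119 + 0.3333*(-1.6119 + 3.8391) = -0.8695
  grad(y) = -1.739, v = y - alpha*grad = -0.3965
  prox(v) = soft_thresh(-0.3965, 0.1387) = -0.2578
Iteration 3: beta = 0.5, y = -0.2578 + 0.5*(-0.2578 + 1.6119) = 0.4193
  grad(y) = 0.8386, v = y - alpha*grad = 0.1912
  prox(v) = soft_thresh(0.1912, 0.1387) = 0.0525
Iteration 4: beta = 0.6, y = 0.0525 + 0.6*(0.0525 + 0.2578) = 0.2386
  grad(y) = 0.4773, v = y - alpha*grad = 0.1088
  prox(v) = soft_thresh(0.1088, 0.1387) = 0.0
f(x_4) = 1*0.0^2 + 0*0.0 + 0.51*|0.0| = 0.0


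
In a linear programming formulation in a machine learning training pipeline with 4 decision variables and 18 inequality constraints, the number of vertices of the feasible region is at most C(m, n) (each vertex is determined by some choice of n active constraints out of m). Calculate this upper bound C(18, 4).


Each vertex corresponds to some choice of n active constraints out of m, so the number of vertices is at most C(m, n) = m! / (n!(m-n)!).
m = 18, n = 4
Numerator: 18 * 17 * 16 * 15
Denominator: 4! = 24
C(18, 4) = 3060


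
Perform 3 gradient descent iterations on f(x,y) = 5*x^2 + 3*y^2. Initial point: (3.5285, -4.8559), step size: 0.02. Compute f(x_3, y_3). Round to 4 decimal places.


Gradient descent on f(x,y) = 5*x^2 + 3*y^2.
Starting point: (3.5285, -4.8559), alpha = 0.02
Step 1: grad_x = 2*5*3.5285 = 35.285, grad_y = 2*3*-4.8559 = -29.1354
  x_1 = 3.5285 - 0.02*35.285 = 2.8228
  y_1 = -4.8559 - 0.02*-29.1354 = -4.2732
Step 2: grad_x = 2*5*2.8228 = 28.228, grad_y = 2*3*-4.2732 = -25.6392
  x_2 = 2.8228 - 0.02*28.228 = 2.2582
  y_2 = -4.2732 - 0.02*-25.6392 = -3.7604
Step 3: grad_x = 2*5*2.2582 = 22.5824, grad_y = 2*3*-3.7604 = -22.5625
  x_3 = 2.2582 - 0.02*22.5824 = 1.8066
  y_3 = -3.7604 - 0.02*-22.5625 = -3.3092
f(1.8066, -3.3092) = 5*1.8066^2 + 3*(-3.3092)^2 = 49.1705


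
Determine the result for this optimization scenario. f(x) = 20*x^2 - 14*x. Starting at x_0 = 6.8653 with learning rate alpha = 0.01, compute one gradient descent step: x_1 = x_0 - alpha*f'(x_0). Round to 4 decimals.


We compute the gradient at x_0 and apply the update.
f'(x) = 40*x - 14
f'(6.8653) = 40*6.8653 - 14 = 260.612
x_1 = 6.8653 - 0.01*260.612 = 4.2592


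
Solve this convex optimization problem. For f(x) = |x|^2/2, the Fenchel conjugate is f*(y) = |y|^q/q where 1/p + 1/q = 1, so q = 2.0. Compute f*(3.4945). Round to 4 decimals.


The conjugate exponent q satisfies 1/p + 1/q = 1.
p = 2, so q = 2/(2 - 1) = 2.0
|y|^q = 3.4945^2.0 = 12.2115
f*(3.4945) = 12.2115 / 2.0 = 6.1058


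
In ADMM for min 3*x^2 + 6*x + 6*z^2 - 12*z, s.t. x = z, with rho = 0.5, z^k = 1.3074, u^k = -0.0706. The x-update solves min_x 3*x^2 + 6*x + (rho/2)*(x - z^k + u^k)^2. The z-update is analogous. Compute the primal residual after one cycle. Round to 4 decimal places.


ADMM iteration with rho = 0.5, z^k = 1.3074, u^k = -0.0706
Step 1: x-update.
Minimize 3*x^2 + 6*x + (0.5/2)*(x - 1.3074 - 0.0706)^2
FOC: (2*3 + 0.5)*x = -6 + 0.5*(1.3074 + 0.0706)
x^{k+1} = -0.8171
Step 2: z-update.
Minimize 6*z^2 - 12*z + (0.5/2)*(-0.8171 - z - 0.0706)^2
FOC: (2*6 + 0.5)*z = 12 + 0.5*(-0.8171 - 0.0706)
z^{k+1} = 0.9245
Step 3: u-update.
u^{k+1} = -0.0706 - 0.8171 - 0.9245 = -1.8122
Step 4: Primal residual = |-0.8171 - 0.9245| = 1.7416


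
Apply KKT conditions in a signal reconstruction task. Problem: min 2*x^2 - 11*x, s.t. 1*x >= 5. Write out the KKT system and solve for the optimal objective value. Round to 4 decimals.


Step 1: Try lambda = 0 (constraint inactive).
x_unc = 11/(2*2) = 2.75
Check: 1*2.75 = 2.75 < 5 -- violated!
Step 2: Constraint must be active: 1*x = 5
x* = 5/1 = 5.0
lambda = (2*2*5.0 - 11)/1 = 9.0
Step 3: Compute optimal value.
f(x*) = 2*5.0^2 - 11*5.0 = -5.0


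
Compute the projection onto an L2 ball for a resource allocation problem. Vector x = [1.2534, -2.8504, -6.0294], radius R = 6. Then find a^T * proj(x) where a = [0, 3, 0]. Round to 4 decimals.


Step 1: Compute ||x|| (intermediates to 6 decimals).
||x|| = sqrt(1.2534^2 + (-2.8504)^2 + (-6.0294)^2) = 6.785975
Step 2: Project.
Since ||x|| > R, scale = R/||x|| = 6/6.785975 = 0.884177, proj(x) = scale * x
proj(x) = [1.108227, -2.520258, -5.331057]
Step 3: Dot product.
a^T * proj(x) = 0*1.108227 + 3*(-2.520258) + 0*(-5.331057) = -7.5608


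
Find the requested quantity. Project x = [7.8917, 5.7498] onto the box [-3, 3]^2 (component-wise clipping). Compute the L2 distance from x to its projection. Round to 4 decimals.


Project each component onto [-3, 3].
clip(7.8917) = 3.0, clip(5.7498) = 3.0
Projection = [3.0, 3.0]
Squared diffs: [23.9287, 7.5614]
Distance = sqrt(31.4901) = 5.6116


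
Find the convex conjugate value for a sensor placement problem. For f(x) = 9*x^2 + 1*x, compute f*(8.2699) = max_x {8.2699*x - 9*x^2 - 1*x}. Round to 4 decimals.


f*(y) = sup_x {y*x - a*x^2 - b*x} = sup_x {(y-b)*x - a*x^2}
FOC: (y - b) - 2a*x = 0 => x* = (y - b)/(2a)
x* = (8.2699 - 1)/(2*9) = 0.4039
f*(8.2699) = (y-b)^2/(4a) = (8.2699 - 1)^2/(4*9)
= 52.8514/36 = 1.4681


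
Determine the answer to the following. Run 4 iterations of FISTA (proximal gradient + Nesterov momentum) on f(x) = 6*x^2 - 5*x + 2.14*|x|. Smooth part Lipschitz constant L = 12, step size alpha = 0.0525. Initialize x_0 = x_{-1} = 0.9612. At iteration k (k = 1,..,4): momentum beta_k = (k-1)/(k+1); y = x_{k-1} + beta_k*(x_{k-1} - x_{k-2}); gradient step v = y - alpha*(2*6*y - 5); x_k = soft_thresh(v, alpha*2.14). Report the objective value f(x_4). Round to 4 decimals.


FISTA on f(x) = 6*x^2 - 5*x + 2.14*|x|
L = 12, alpha = 0.0525
Iteration 1: beta = 0.0, y = 0.9612 + 0.0*(0.9612 - 0.9612) = 0.9612
  grad(y) = 6.5344, v = y - alpha*grad = 0.6181
  prox(v) = soft_thresh(0.6181, 0.1124) = 0.5058
Iteration 2: beta = 0.3333, y = 0.5058 + 0.3333*(0.5058 - 0.9612) = 0.354
  grad(y) = -0.7521, v = y - alpha*grad = 0.3935
  prox(v) = soft_thresh(0.3935, 0.1124) = 0.2811
Iteration 3: beta = 0.5, y = 0.2811 + 0.5*(0.2811 - 0.5058) = 0.1688
  grad(y) = -2.9745, v = y - alpha*grad = 0.325
  prox(v) = soft_thresh(0.325, 0.1124) = 0.2126
Iteration 4: beta = 0.6, y = 0.2126 + 0.6*(0.2126 - 0.2811) = 0.1715
  grad(y) = -2.9421, v = y - alpha*grad = 0.326
  prox(v) = soft_thresh(0.326, 0.1124) = 0.2136
f(x_4) = 6*0.2136^2 - 5*0.2136 + 2.14*|0.2136| = -0.3371


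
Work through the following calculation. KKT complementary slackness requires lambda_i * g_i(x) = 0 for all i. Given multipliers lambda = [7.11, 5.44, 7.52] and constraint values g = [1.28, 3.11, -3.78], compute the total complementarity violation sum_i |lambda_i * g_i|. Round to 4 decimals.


KKT complementary slackness check:
lambda_1 * g_1 = 7.11 * 1.28 = 9.1008
lambda_2 * g_2 = 5.44 * 3.11 = 16.9184
lambda_3 * g_3 = 7.52 * -3.78 = -28.4256
Total violation = 9.1008 + 16.9184 + 28.4256 = 54.4448


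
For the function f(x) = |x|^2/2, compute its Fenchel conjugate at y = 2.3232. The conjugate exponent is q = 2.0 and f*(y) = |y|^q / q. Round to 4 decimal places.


The conjugate exponent q satisfies 1/p + 1/q = 1.
p = 2, so q = 2/(2 - 1) = 2.0
|y|^q = 2.3232^2.0 = 5.3973
f*(2.3232) = 5.3973 / 2.0 = 2.6986


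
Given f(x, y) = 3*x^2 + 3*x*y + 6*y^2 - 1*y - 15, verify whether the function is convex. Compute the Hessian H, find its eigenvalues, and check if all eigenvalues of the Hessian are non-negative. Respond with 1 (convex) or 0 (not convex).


The Hessian of f(x,y) = 3*x^2 + 3*x*y + 6*y^2 - 1*y - 15 is:
H = [[6, 3], [3, 12]]
Trace = 6 + 12 = 18
Determinant = 6*12 - (3)^2 = 63
Discriminant = (18)^2 - 4*63 = 72.0
Eigenvalues: lambda_1 = 4.7574, lambda_2 = 13.2426
The function is convex.

1


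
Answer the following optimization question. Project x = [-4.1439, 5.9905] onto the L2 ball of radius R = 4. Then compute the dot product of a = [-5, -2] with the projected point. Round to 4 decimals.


Step 1: Compute ||x|| (intermediates to 6 decimals).
||x|| = sqrt((-4.1439)^2 + 5.9905^2) = 7.284092
Step 2: Project.
Since ||x|| > R, scale = R/||x|| = 4/7.284092 = 0.549142, proj(x) = scale * x
proj(x) = [-2.27559, 3.289635]
Step 3: Dot product.
a^T * proj(x) = -5*(-2.27559) - 2*3.289635 = 4.7987


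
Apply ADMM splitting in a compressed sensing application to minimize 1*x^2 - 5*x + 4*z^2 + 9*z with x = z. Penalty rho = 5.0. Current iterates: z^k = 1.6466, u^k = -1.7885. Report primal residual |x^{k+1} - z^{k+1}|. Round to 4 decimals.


ADMM iteration with rho = 5.0, z^k = 1.6466, u^k = -1.7885
Step 1: x-update.
Minimize 1*x^2 - 5*x + (5.0/2)*(x - 1.6466 - 1.7885)^2
FOC: (2*1 + 5.0)*x = 5 + 5.0*(1.6466 + 1.7885)
x^{k+1} = 3.1679
Step 2: z-update.
Minimize 4*z^2 + 9*z + (5.0/2)*(3.1679 - z - 1.7885)^2
FOC: (2*4 + 5.0)*z = -9 + 5.0*(3.1679 - 1.7885)
z^{k+1} = -0.1618
Step 3: u-update.
u^{k+1} = -1.7885 + 3.1679 + 0.1618 = 1.5412
Step 4: Primal residual = |3.1679 + 0.1618| = 3.3297


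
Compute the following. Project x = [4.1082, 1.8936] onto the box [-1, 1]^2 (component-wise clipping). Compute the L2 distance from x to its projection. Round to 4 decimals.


Project each component onto [-1, 1].
clip(4.1082) = 1.0, clip(1.8936) = 1.0
Projection = [1.0, 1.0]
Squared diffs: [9.6609, 0.7985]
Distance = sqrt(10.4594) = 3.2341


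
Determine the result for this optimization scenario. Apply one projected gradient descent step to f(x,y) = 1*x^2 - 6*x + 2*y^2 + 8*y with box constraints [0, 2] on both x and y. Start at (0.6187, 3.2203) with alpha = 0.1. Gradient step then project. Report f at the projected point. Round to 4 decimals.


Step 1: Compute gradient at (0.6187, 3.2203).
grad_x = 2*1*0.6187 - 6 = -4.7626
grad_y = 2*2*3.2203 + 8 = 20.8812
Step 2: Gradient step.
x_raw = 0.6187 - 0.1*-4.7626 = 1.095
y_raw = 3.2203 - 0.1*20.8812 = 1.1322
Step 3: Project onto [0, 2].
x_proj = clip(1.095) = 1.095
y_proj = clip(1.1322) = 1.1322
Step 4: Evaluate f.
f(1.095, 1.1322) = 6.2503


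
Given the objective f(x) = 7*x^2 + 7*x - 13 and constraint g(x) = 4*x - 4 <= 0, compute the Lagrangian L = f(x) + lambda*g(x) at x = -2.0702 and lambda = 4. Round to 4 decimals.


Step 1: Evaluate f(x).
f(-2.0702) = 7*(-2.0702)^2 + 7*(-2.0702) - 13 = 2.5087
Step 2: Evaluate g(x).
g(-2.0702) = 4*-2.0702 - 4 = -12.2808
Step 3: Compute Lagrangian.
L = 2.5087 + 4*-12.2808 = -46.6145


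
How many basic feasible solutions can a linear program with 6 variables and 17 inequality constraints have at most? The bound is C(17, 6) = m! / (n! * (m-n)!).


Each vertex corresponds to some choice of n active constraints out of m, so the number of vertices is at most C(m, n) = m! / (n!(m-n)!).
m = 17, n = 6
Numerator: 17 * 16 * 15 * 14 * 13 * 12
Denominator: 6! = 720
C(17, 6) = 12376


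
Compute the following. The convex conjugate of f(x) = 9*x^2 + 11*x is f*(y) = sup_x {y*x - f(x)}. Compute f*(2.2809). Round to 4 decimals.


f*(y) = sup_x {y*x - a*x^2 - b*x} = sup_x {(y-b)*x - a*x^2}
FOC: (y - b) - 2a*x = 0 => x* = (y - b)/(2a)
x* = (2.2809 - 11)/(2*9) = -0.4844
f*(2.2809) = (y-b)^2/(4a) = (2.2809 - 11)^2/(4*9)
= 76.0227/36 = 2.1117


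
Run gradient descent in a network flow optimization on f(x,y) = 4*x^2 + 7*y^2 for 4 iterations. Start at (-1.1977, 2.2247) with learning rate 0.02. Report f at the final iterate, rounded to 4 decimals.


Gradient descent on f(x,y) = 4*x^2 + 7*y^2.
Starting point: (-1.1977, 2.2247), alpha = 0.02
Step 1: grad_x = 2*4*-1.1977 = -9.5816, grad_y = 2*7*2.2247 = 31.1458
  x_1 = -1.1977 - 0.02*-9.5816 = -1.0061
  y_1 = 2.2247 - 0.02*31.1458 = 1.6018
Step 2: grad_x = 2*4*-1.0061 = -8.0485, grad_y = 2*7*1.6018 = 22.425
  x_2 = -1.0061 - 0.02*-8.0485 = -0.8451
  y_2 = 1.6018 - 0.02*22.425 = 1.1533
Step 3: grad_x = 2*4*-0.8451 = -6.7608, grad_y = 2*7*1.1533 = 16.146
  x_3 = -0.8451 - 0.02*-6.7608 = -0.7099
  y_3 = 1.1533 - 0.02*16.146 = 0.8304
Step 4: grad_x = 2*4*-0.7099 = -5.6791, grad_y = 2*7*0.8304 = 11.6251
  x_4 = -0.7099 - 0.02*-5.6791 = -0.5963
  y_4 = 0.8304 - 0.02*11.6251 = 0.5979
f(-0.5963, 0.5979) = 4*(-0.5963)^2 + 7*0.5979^2 = 3.9244


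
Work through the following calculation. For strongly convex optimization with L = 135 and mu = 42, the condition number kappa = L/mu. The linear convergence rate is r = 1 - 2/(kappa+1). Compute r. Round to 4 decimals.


Step 1: Compute the condition number.
kappa = L/mu = 135/42 = 3.2143
Step 2: Compute the convergence rate.
r = 1 - 2/(kappa + 1) = 1 - 2*mu/(L + mu) = (L - mu)/(L + mu) = 93/177 = 0.5254


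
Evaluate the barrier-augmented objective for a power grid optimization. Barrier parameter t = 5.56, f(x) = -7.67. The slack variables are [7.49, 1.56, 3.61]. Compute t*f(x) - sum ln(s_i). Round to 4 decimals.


Step 1: Compute log-barrier.
ln values: [2.0136, 0.4447, 1.2837]
phi = -(2.0136 + 0.4447 + 1.2837) = -3.742
Step 2: Compute augmented objective.
t*f(x) = 5.56*-7.67 = -42.6452
Total = -42.6452 - 3.742 = -46.3872


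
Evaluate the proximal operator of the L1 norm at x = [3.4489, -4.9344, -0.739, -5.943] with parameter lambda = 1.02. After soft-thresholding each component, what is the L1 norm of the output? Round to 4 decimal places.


Soft-thresholding with lambda = 1.02:
prox(3.4489) = sign(3.4489)*max(|3.4489| - 1.02, 0) = 2.4289
prox(-4.9344) = sign(-4.9344)*max(|-4.9344| - 1.02, 0) = -3.9144
prox(-0.739) = sign(-0.739)*max(|-0.739| - 1.02, 0) = 0.0
prox(-5.943) = sign(-5.943)*max(|-5.943| - 1.02, 0) = -4.923
prox(x) = [2.4289, -3.9144, 0.0, -4.923]
||prox(x)||_1 = 2.4289 + 3.9144 + 0.0 + 4.923 = 11.2663


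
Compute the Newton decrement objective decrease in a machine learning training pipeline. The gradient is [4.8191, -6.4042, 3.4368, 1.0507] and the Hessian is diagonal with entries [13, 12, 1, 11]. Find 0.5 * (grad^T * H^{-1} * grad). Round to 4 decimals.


Step 1: H is diagonal, so H^(-1) * g = [0.3707, -0.5337, 3.4368, 0.0955].
Step 2: g^T H^(-1) g = sum_i g_i^2 / H_ii
  = (4.8191)^2/13 + (-6.4042)^2/12 + (3.4368)^2/1 + (1.0507)^2/11
  = 1.7864 + 3.4178 + 11.8116 + 0.1004 = 17.1162
Step 3: Objective decrease = 0.5 * g^T H^(-1) g = 8.5581


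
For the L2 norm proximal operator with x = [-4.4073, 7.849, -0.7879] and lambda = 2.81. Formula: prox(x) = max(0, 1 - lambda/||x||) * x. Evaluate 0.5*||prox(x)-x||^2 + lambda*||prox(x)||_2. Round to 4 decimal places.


Step 1: Compute ||x||.
||x|| = 9.0361
Step 2: Compute scaling factor.
scale = max(0, 1 - 2.81/9.0361) = 0.689
Step 3: prox(x) = [-3.0367, 5.4082, -0.5429]
||prox(x)|| = 6.2261
Step 4: Proximal objective.
0.5*||prox-x||^2 = 3.9481
lambda*||prox|| = 17.4953
Total = 21.4435


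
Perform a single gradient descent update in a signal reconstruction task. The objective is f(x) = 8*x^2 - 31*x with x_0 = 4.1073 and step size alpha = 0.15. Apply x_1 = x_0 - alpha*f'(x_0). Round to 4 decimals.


We compute the gradient at x_0 and apply the update.
f'(x) = 16*x - 31
f'(4.1073) = 16*4.1073 - 31 = 34.7168
x_1 = 4.1073 - 0.15*34.7168 = -1.1002


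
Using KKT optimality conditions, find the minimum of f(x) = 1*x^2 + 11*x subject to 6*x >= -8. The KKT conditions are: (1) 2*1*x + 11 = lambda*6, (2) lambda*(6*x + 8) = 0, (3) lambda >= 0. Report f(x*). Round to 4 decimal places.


Step 1: Try lambda = 0 (constraint inactive).
x_unc = -11/(2*1) = -5.5
Check: 6*-5.5 = -33.0 < -8 -- violated!
Step 2: Constraint must be active: 6*x = -8
x* = -8/6 = -4/3 = -1.3333 (rounded; the exact value -4/3 is used below)
lambda = (2*1*(-4/3) + 11)/6 = 1.3889
Step 3: Compute optimal value.
f(x*) = 1*(-4/3)^2 + 11*(-4/3) = -12.8889


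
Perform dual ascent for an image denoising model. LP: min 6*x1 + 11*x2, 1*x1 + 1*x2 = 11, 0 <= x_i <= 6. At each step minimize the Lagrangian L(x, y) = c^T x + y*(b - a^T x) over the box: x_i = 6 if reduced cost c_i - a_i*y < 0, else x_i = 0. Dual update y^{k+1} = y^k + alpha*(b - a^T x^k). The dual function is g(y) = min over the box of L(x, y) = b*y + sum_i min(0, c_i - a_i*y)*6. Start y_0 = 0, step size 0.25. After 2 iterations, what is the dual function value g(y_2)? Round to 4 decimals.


Dual ascent for LP: min 6*x1 + 11*x2, 1*x1 + 1*x2 = 11, 0 <= x_i <= 6
Step 1: y^k = 0.0, reduced costs: (6.0, 11.0)
  x^k = (0.0, 0.0), subgradient = b - a^T x = 11.0
  y^{k+1} = 0.0 + 0.25*11.0 = 2.75
Step 2: y^k = 2.75, reduced costs: (3.25, 8.25)
  x^k = (0.0, 0.0), subgradient = b - a^T x = 11.0
  y^{k+1} = 2.75 + 0.25*11.0 = 5.5
Dual objective at y_2 = 5.5: reduced costs (0.5, 5.5), box minimizer x = (0.0, 0.0)
g(y_2) = b*y + (c1 - a1*y)*x1 + (c2 - a2*y)*x2 = 11*5.5 + 0.5*0.0 + 5.5*0.0 = 60.5 + 0.0 + 0.0 = 60.5


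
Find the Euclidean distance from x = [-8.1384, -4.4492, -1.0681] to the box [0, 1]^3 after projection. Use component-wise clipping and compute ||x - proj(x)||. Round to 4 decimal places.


Project each component onto [0, 1].
clip(-8.1384) = 0.0, clip(-4.4492) = 0.0, clip(-1.0681) = 0.0
Projection = [0.0, 0.0, 0.0]
Squared diffs: [66.2336, 19.7954, 1.1408]
Distance = sqrt(87.1698) = 9.3365


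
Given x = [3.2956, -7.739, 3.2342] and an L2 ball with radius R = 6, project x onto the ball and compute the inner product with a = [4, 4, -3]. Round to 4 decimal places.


Step 1: Compute ||x|| (intermediates to 6 decimals).
||x|| = sqrt(3.2956^2 + (-7.739)^2 + 3.2342^2) = 9.011834
Step 2: Project.
Since ||x|| > R, scale = R/||x|| = 6/9.011834 = 0.665791, proj(x) = scale * x
proj(x) = [2.194181, -5.152557, 2.153301]
Step 3: Dot product.
a^T * proj(x) = 4*2.194181 + 4*(-5.152557) - 3*2.153301 = -18.2934


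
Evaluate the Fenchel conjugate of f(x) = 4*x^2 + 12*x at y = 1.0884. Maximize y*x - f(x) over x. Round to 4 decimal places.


f*(y) = sup_x {y*x - a*x^2 - b*x} = sup_x {(y-b)*x - a*x^2}
FOC: (y - b) - 2a*x = 0 => x* = (y - b)/(2a)
x* = (1.0884 - 12)/(2*4) = -1.364
f*(1.0884) = (y-b)^2/(4a) = (1.0884 - 12)^2/(4*4)
= 119.063/16 = 7.4414


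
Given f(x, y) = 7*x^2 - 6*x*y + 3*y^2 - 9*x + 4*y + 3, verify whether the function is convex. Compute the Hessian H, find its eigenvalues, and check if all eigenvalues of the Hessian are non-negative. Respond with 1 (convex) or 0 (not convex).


The Hessian of f(x,y) = 7*x^2 - 6*x*y + 3*y^2 - 9*x + 4*y + 3 is:
H = [[14, -6], [-6, 6]]
Trace = 14 + 6 = 20
Determinant = 14*6 - (-6)^2 = 48
Discriminant = (20)^2 - 4*48 = 208.0
Eigenvalues: lambda_1 = 2.7889, lambda_2 = 17.2111
The function is convex.

1


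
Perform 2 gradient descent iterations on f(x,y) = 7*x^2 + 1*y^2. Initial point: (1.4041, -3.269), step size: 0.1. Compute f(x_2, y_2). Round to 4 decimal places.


Gradient descent on f(x,y) = 7*x^2 + 1*y^2.
Starting point: (1.4041, -3.269), alpha = 0.1
Step 1: grad_x = 2*7*1.4041 = 19.6574, grad_y = 2*1*-3.269 = -6.538
  x_1 = 1.4041 - 0.1*19.6574 = -0.5616
  y_1 = -3.269 - 0.1*-6.538 = -2.6152
Step 2: grad_x = 2*7*-0.5616 = -7.863, grad_y = 2*1*-2.6152 = -5.2304
  x_2 = -0.5616 - 0.1*-7.863 = 0.2247
  y_2 = -2.6152 - 0.1*-5.2304 = -2.0922
f(0.2247, -2.0922) = 7*0.2247^2 + 1*(-2.0922)^2 = 4.7304


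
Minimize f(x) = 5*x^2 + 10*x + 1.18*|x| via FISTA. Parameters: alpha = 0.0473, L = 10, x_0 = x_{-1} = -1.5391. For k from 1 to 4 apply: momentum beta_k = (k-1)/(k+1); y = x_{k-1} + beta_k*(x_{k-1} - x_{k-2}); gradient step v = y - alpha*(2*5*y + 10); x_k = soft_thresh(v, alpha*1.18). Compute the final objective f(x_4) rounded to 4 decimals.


FISTA on f(x) = 5*x^2 + 10*x + 1.18*|x|
L = 10, alpha = 0.0473
Iteration 1: beta = 0.0, y = -1.5391 + 0.0*(-1.5391 + 1.5391) = -1.5391
  grad(y) = -5.391, v = y - alpha*grad = -1.2841
  prox(v) = soft_thresh(-1.2841, 0.0558) = -1.2283
Iteration 2: beta = 0.3333, y = -1.2283 + 0.3333*(-1.2283 + 1.5391) = -1.1247
  grad(y) = -1.2469, v = y - alpha*grad = -1.0657
  prox(v) = soft_thresh(-1.0657, 0.0558) = -1.0099
Iteration 3: beta = 0.5, y = -1.0099 + 0.5*(-1.0099 + 1.2283) = -0.9007
  grad(y) = 0.993, v = y - alpha*grad = -0.9477
  prox(v) = soft_thresh(-0.9477, 0.0558) = -0.8919
Iteration 4: beta = 0.6, y = -0.8919 + 0.6*(-0.8919 + 1.0099) = -0.821
  grad(y) = 1.7897, v = y - alpha*grad = -0.9057
  prox(v) = soft_thresh(-0.9057, 0.0558) = -0.8499
f(x_4) = 5*(-0.8499)^2 + 10*(-0.8499) + 1.18*|-0.8499| = -3.8845


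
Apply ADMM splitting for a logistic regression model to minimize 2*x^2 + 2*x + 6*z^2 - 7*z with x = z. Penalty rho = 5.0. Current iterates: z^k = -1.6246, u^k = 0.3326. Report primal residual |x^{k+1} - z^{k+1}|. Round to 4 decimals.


ADMM iteration with rho = 5.0, z^k = -1.6246, u^k = 0.3326
Step 1: x-update.
Minimize 2*x^2 + 2*x + (5.0/2)*(x + 1.6246 + 0.3326)^2
FOC: (2*2 + 5.0)*x = -2 + 5.0*(-1.6246 - 0.3326)
x^{k+1} = -1.3096
Step 2: z-update.
Minimize 6*z^2 - 7*z + (5.0/2)*(-1.3096 - z + 0.3326)^2
FOC: (2*6 + 5.0)*z = 7 + 5.0*(-1.3096 + 0.3326)
z^{k+1} = 0.1244
Step 3: u-update.
u^{k+1} = 0.3326 - 1.3096 - 0.1244 = -1.1014
Step 4: Primal residual = |-1.3096 - 0.1244| = 1.434


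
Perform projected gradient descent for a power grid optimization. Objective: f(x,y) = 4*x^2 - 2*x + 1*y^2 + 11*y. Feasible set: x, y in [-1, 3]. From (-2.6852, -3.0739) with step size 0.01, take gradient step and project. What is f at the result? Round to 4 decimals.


Step 1: Compute gradient at (-2.6852, -3.0739).
grad_x = 2*4*-2.6852 - 2 = -23.4816
grad_y = 2*1*-3.0739 + 11 = 4.8522
Step 2: Gradient step.
x_raw = -2.6852 - 0.01*-23.4816 = -2.4504
y_raw = -3.0739 - 0.01*4.8522 = -3.1224
Step 3: Project onto [-1, 3].
x_proj = clip(-2.4504) = -1.0
y_proj = clip(-3.1224) = -1.0
Step 4: Evaluate f.
f(-1.0, -1.0) = -4.0


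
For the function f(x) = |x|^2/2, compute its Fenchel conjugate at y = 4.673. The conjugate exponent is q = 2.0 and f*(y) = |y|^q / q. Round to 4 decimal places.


The conjugate exponent q satisfies 1/p + 1/q = 1.
p = 2, so q = 2/(2 - 1) = 2.0
|y|^q = 4.673^2.0 = 21.8369
f*(4.673) = 21.8369 / 2.0 = 10.9185


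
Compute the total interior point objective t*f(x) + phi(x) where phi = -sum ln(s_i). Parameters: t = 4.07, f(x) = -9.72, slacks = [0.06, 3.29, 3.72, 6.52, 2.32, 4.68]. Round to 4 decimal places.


Step 1: Compute log-barrier.
ln values: [-2.8134, 1.1909, 1.3137, 1.8749, 0.8416, 1.5433]
phi = -(-2.8134 + 1.1909 + 1.3137 + 1.8749 + 0.8416 + 1.5433) = -3.9509
Step 2: Compute augmented objective.
t*f(x) = 4.07*-9.72 = -39.5604
Total = -39.5604 - 3.9509 = -43.5113


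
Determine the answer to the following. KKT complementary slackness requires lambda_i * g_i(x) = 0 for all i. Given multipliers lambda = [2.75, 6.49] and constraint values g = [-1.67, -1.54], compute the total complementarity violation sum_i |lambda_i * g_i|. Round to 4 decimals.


KKT complementary slackness check:
lambda_1 * g_1 = 2.75 * -1.67 = -4.5925
lambda_2 * g_2 = 6.49 * -1.54 = -9.9946
Total violation = 4.5925 + 9.9946 = 14.5871


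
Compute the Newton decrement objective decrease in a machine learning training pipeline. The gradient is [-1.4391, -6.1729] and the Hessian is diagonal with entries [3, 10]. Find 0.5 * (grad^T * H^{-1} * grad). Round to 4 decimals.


Step 1: H is diagonal, so H^(-1) * g = [-0.4797, -0.6173].
Step 2: g^T H^(-1) g = sum_i g_i^2 / H_ii
  = (-1.4391)^2/3 + (-6.1729)^2/10
  = 0.6903 + 3.8105 = 4.5008
Step 3: Objective decrease = 0.5 * g^T H^(-1) g = 2.2504


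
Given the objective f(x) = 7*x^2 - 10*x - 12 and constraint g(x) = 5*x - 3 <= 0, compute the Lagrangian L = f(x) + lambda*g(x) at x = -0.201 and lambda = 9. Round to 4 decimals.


Step 1: Evaluate f(x).
f(-0.201) = 7*(-0.201)^2 - 10*(-0.201) - 12 = -9.7072
Step 2: Evaluate g(x).
g(-0.201) = 5*-0.201 - 3 = -4.005
Step 3: Compute Lagrangian.
L = -9.7072 + 9*-4.005 = -45.7522


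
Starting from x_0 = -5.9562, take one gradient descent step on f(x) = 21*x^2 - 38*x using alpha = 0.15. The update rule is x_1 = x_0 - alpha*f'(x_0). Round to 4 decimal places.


We compute the gradient at x_0 and apply the update.
f'(x) = 42*x - 38
f'(-5.9562) = 42*-5.9562 - 38 = -288.1604
x_1 = -5.9562 - 0.15*-288.1604 = 37.2679


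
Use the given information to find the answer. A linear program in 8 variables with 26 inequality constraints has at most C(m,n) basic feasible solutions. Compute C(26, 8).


Each vertex corresponds to some choice of n active constraints out of m, so the number of vertices is at most C(m, n) = m! / (n!(m-n)!).
m = 26, n = 8
Numerator: 26 * 25 * 24 * 23 * 22 * 21 * 20 * 19
Denominator: 8! = 40320
C(26, 8) = 1562275


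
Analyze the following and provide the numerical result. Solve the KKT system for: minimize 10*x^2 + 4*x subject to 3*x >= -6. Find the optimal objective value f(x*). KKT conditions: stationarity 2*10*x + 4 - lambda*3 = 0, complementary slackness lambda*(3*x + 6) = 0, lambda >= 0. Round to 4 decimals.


Step 1: Try lambda = 0 (constraint inactive).
Stationarity: 2*10*x + 4 = 0
x* = -4/(2*10) = -0.2
Check constraint: 3*-0.2 = -0.6 >= -6 -- satisfied.
Step 2: Compute optimal value.
f(x*) = 10*(-0.2)^2 + 4*(-0.2) = -0.4


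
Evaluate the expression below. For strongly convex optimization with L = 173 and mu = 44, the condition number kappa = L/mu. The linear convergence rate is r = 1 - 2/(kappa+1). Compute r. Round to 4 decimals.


Step 1: Compute the condition number.
kappa = L/mu = 173/44 = 3.9318
Step 2: Compute the convergence rate.
r = 1 - 2/(kappa + 1) = 1 - 2*mu/(L + mu) = (L - mu)/(L + mu) = 129/217 = 0.5945


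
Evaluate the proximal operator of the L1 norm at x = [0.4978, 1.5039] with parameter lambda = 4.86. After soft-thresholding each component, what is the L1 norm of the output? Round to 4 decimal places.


Soft-thresholding with lambda = 4.86:
prox(0.4978) = sign(0.4978)*max(|0.4978| - 4.86, 0) = 0.0
prox(1.5039) = sign(1.5039)*max(|1.5039| - 4.86, 0) = 0.0
prox(x) = [0.0, 0.0]
||prox(x)||_1 = 0.0 + 0.0 = 0.0


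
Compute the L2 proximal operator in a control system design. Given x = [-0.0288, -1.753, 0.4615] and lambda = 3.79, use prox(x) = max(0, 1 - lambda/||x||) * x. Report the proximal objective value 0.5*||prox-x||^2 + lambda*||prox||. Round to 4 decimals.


Step 1: Compute ||x||.
||x|| = 1.813
Step 2: Compute scaling factor.
scale = max(0, 1 - 3.79/1.813) = 0.0
Step 3: prox(x) = [-0.0, -0.0, 0.0]
||prox(x)|| = 0.0
Step 4: Proximal objective.
0.5*||prox-x||^2 = 1.6434
lambda*||prox|| = 0.0
Total = 1.6434


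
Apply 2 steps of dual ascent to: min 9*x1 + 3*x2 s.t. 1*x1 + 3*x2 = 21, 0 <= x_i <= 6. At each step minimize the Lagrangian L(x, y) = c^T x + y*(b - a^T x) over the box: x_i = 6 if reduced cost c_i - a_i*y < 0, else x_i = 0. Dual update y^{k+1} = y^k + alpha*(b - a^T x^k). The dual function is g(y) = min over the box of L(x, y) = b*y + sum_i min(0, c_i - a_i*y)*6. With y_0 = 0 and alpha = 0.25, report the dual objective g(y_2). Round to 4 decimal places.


Dual ascent for LP: min 9*x1 + 3*x2, 1*x1 + 3*x2 = 21, 0 <= x_i <= 6
Step 1: y^k = 0.0, reduced costs: (9.0, 3.0)
  x^k = (0.0, 0.0), subgradient = b - a^T x = 21.0
  y^{k+1} = 0.0 + 0.25*21.0 = 5.25
Step 2: y^k = 5.25, reduced costs: (3.75, -12.75)
  x^k = (0.0, 6.0), subgradient = b - a^T x = 3.0
  y^{k+1} = 5.25 + 0.25*3.0 = 6.0
Dual objective at y_2 = 6.0: reduced costs (3.0, -15.0), box minimizer x = (0.0, 6.0)
g(y_2) = b*y + (c1 - a1*y)*x1 + (c2 - a2*y)*x2 = 21*6.0 + 3.0*0.0 + (-15.0)*6.0 = 126.0 + 0.0 - 90.0 = 36.0


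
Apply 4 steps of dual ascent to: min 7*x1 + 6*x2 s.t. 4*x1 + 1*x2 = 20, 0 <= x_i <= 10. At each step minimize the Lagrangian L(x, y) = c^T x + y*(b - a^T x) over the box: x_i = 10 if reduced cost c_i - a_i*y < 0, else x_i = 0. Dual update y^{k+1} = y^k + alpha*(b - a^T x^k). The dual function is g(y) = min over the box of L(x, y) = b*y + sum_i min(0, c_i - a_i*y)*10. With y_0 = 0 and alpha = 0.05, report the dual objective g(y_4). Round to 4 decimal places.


Dual ascent for LP: min 7*x1 + 6*x2, 4*x1 + 1*x2 = 20, 0 <= x_i <= 10
Step 1: y^k = 0.0, reduced costs: (7.0, 6.0)
  x^k = (0.0, 0.0), subgradient = b - a^T x = 20.0
  y^{k+1} = 0.0 + 0.05*20.0 = 1.0
Step 2: y^k = 1.0, reduced costs: (3.0, 5.0)
  x^k = (0.0, 0.0), subgradient = b - a^T x = 20.0
  y^{k+1} = 1.0 + 0.05*20.0 = 2.0
Step 3: y^k = 2.0, reduced costs: (-1.0, 4.0)
  x^k = (10.0, 0.0), subgradient = b - a^T x = -20.0
  y^{k+1} = 2.0 + 0.05*-20.0 = 1.0
Step 4: y^k = 1.0, reduced costs: (3.0, 5.0)
  x^k = (0.0, 0.0), subgradient = b - a^T x = 20.0
  y^{k+1} = 1.0 + 0.05*20.0 = 2.0
Dual objective at y_4 = 2.0: reduced costs (-1.0, 4.0), box minimizer x = (10.0, 0.0)
g(y_4) = b*y + (c1 - a1*y)*x1 + (c2 - a2*y)*x2 = 20*2.0 + (-1.0)*10.0 + 4.0*0.0 = 40.0 - 10.0 + 0.0 = 30.0


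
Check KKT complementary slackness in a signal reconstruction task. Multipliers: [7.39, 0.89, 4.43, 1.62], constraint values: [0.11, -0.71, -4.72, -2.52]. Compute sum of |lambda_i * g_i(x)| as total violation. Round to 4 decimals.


KKT complementary slackness check:
lambda_1 * g_1 = 7.39 * 0.11 = 0.8129
lambda_2 * g_2 = 0.89 * -0.71 = -0.6319
lambda_3 * g_3 = 4.43 * -4.72 = -20.9096
lambda_4 * g_4 = 1.62 * -2.52 = -4.0824
Total violation = 0.8129 + 0.6319 + 20.9096 + 4.0824 = 26.4368


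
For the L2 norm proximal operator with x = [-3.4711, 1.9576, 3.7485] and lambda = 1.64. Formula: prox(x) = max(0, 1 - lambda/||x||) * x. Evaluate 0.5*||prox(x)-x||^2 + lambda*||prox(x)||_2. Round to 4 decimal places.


Step 1: Compute ||x||.
||x|| = 5.471
Step 2: Compute scaling factor.
scale = max(0, 1 - 1.64/5.471) = 0.7002
Step 3: prox(x) = [-2.4306, 1.3708, 2.6248]
||prox(x)|| = 3.831
Step 4: Proximal objective.
0.5*||prox-x||^2 = 1.3448
lambda*||prox|| = 6.2828
Total = 7.6277


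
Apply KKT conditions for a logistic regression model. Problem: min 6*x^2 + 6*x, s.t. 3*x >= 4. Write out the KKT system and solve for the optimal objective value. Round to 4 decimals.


Step 1: Try lambda = 0 (constraint inactive).
x_unc = -6/(2*6) = -0.5
Check: 3*-0.5 = -1.5 < 4 -- violated!
Step 2: Constraint must be active: 3*x = 4
x* = 4/3 = 1.3333 (rounded; the exact value 4/3 is used below)
lambda = (2*6*(4/3) + 6)/3 = 7.3333
Step 3: Compute optimal value.
f(x*) = 6*(4/3)^2 + 6*(4/3) = 18.6667


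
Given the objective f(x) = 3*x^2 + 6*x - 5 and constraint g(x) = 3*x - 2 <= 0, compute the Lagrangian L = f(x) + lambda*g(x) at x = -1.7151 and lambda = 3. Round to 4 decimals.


Step 1: Evaluate f(x).
f(-1.7151) = 3*(-1.7151)^2 + 6*(-1.7151) - 5 = -6.4659
Step 2: Evaluate g(x).
g(-1.7151) = 3*-1.7151 - 2 = -7.1453
Step 3: Compute Lagrangian.
L = -6.4659 + 3*-7.1453 = -27.9018


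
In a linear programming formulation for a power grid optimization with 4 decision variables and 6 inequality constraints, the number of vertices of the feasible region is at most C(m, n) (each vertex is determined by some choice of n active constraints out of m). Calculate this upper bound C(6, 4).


Each vertex corresponds to some choice of n active constraints out of m, so the number of vertices is at most C(m, n) = m! / (n!(m-n)!).
m = 6, n = 4
Numerator: 6 * 5 * 4 * 3
Denominator: 4! = 24
C(6, 4) = 15


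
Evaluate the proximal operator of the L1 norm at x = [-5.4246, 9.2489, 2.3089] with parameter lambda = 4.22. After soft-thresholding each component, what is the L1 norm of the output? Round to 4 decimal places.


Soft-thresholding with lambda = 4.22:
prox(-5.4246) = sign(-5.4246)*max(|-5.4246| - 4.22, 0) = -1.2046
prox(9.2489) = sign(9.2489)*max(|9.2489| - 4.22, 0) = 5.0289
prox(2.3089) = sign(2.3089)*max(|2.3089| - 4.22, 0) = 0.0
prox(x) = [-1.2046, 5.0289, 0.0]
||prox(x)||_1 = 1.2046 + 5.0289 + 0.0 = 6.2335


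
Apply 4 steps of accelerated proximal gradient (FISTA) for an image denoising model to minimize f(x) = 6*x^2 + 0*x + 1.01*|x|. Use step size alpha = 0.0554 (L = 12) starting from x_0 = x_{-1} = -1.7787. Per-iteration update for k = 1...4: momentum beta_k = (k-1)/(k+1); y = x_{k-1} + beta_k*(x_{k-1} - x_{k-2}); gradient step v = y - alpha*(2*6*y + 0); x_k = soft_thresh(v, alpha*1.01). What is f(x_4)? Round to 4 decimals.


FISTA on f(x) = 6*x^2 + 0*x + 1.01*|x|
L = 12, alpha = 0.0554
Iteration 1: beta = 0.0, y = -1.7787 + 0.0*(-1.7787 + 1.7787) = -1.7787
  grad(y) = -21.3444, v = y - alpha*grad = -0.5962
  prox(v) = soft_thresh(-0.5962, 0.056) = -0.5403
Iteration 2: beta = 0.3333, y = -0.5403 + 0.3333*(-0.5403 + 1.7787) = -0.1275
  grad(y) = -1.5295, v = y - alpha*grad = -0.0427
  prox(v) = soft_thresh(-0.0427, 0.056) = 0.0
Iteration 3: beta = 0.5, y = 0.0 + 0.5*(0.0 + 0.5403) = 0.2701
  grad(y) = 3.2416, v = y - alpha*grad = 0.0905
  prox(v) = soft_thresh(0.0905, 0.056) = 0.0346
Iteration 4: beta = 0.6, y = 0.0346 + 0.6*(0.0346 - 0.0) = 0.0554
  grad(y) = 0.6642, v = y - alpha*grad = 0.0186
  prox(v) = soft_thresh(0.0186, 0.056) = 0.0
f(x_4) = 6*0.0^2 + 0*0.0 + 1.01*|0.0| = 0.0


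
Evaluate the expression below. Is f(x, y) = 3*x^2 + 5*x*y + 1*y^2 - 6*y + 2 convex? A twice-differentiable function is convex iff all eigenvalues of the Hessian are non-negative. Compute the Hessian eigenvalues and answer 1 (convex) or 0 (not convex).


The Hessian of f(x,y) = 3*x^2 + 5*x*y + 1*y^2 - 6*y + 2 is:
H = [[6, 5], [5, 2]]
Trace = 6 + 2 = 8
Determinant = 6*2 - (5)^2 = -13
Discriminant = (8)^2 - 4*-13 = 116.0
Eigenvalues: lambda_1 = -1.3852, lambda_2 = 9.3852
The function is not convex.

0


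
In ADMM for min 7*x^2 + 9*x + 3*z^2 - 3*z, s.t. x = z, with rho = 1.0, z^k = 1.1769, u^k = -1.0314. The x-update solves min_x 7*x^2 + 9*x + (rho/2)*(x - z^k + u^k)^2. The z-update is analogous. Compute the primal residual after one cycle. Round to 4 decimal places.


ADMM iteration with rho = 1.0, z^k = 1.1769, u^k = -1.0314
Step 1: x-update.
Minimize 7*x^2 + 9*x + (1.0/2)*(x - 1.1769 - 1.0314)^2
FOC: (2*7 + 1.0)*x = -9 + 1.0*(1.1769 + 1.0314)
x^{k+1} = -0.4528
Step 2: z-update.
Minimize 3*z^2 - 3*z + (1.0/2)*(-0.4528 - z - 1.0314)^2
FOC: (2*3 + 1.0)*z = 3 + 1.0*(-0.4528 - 1.0314)
z^{k+1} = 0.2165
Step 3: u-update.
u^{k+1} = -1.0314 - 0.4528 - 0.2165 = -1.7007
Step 4: Primal residual = |-0.4528 - 0.2165| = 0.6693


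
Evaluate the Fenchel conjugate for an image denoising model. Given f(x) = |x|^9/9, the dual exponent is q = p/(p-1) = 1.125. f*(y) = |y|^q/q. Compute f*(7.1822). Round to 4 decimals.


The conjugate exponent q satisfies 1/p + 1/q = 1.
p = 9, so q = 9/(9 - 1) = 1.125
|y|^q = 7.1822^1.125 = 9.1895
f*(7.1822) = 9.1895 / 1.125 = 8.1684


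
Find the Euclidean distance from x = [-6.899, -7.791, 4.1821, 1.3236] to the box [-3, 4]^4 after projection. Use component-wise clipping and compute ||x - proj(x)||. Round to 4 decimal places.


Project each component onto [-3, 4].
clip(-6.899) = -3.0, clip(-7.791) = -3.0, clip(4.1821) = 4.0, clip(1.3236) = 1.3236
Projection = [-3.0, -3.0, 4.0, 1.3236]
Squared diffs: [15.2022, 22.9537, 0.0332, 0.0]
Distance = sqrt(38.1891) = 6.1797


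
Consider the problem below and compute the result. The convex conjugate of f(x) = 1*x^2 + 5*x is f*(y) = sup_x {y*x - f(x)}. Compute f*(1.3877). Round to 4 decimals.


f*(y) = sup_x {y*x - a*x^2 - b*x} = sup_x {(y-b)*x - a*x^2}
FOC: (y - b) - 2a*x = 0 => x* = (y - b)/(2a)
x* = (1.3877 - 5)/(2*1) = -1.8062
f*(1.3877) = (y-b)^2/(4a) = (1.3877 - 5)^2/(4*1)
= 13.0487/4 = 3.2622


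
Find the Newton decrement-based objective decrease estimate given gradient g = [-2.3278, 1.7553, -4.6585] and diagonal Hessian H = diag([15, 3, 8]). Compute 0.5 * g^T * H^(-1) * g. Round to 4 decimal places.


Step 1: H is diagonal, so H^(-1) * g = [-0.1552, 0.5851, -0.5823].
Step 2: g^T H^(-1) g = sum_i g_i^2 / H_ii
  = (-2.3278)^2/15 + (1.7553)^2/3 + (-4.6585)^2/8
  = 0.3612 + 1.027 + 2.7127 = 4.101
Step 3: Objective decrease = 0.5 * g^T H^(-1) g = 2.0505


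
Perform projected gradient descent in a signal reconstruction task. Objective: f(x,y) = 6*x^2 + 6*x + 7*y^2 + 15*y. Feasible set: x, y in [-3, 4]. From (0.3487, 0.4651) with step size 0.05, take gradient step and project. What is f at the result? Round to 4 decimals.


Step 1: Compute gradient at (0.3487, 0.4651).
grad_x = 2*6*0.3487 + 6 = 10.1844
grad_y = 2*7*0.4651 + 15 = 21.5114
Step 2: Gradient step.
x_raw = 0.3487 - 0.05*10.1844 = -0.1605
y_raw = 0.4651 - 0.05*21.5114 = -0.6105
Step 3: Project onto [-3, 4].
x_proj = clip(-0.1605) = -0.1605
y_proj = clip(-0.6105) = -0.6105
Step 4: Evaluate f.
f(-0.1605, -0.6105) = -7.3569


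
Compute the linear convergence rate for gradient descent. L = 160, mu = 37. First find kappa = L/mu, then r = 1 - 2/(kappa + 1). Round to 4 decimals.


Step 1: Compute the condition number.
kappa = L/mu = 160/37 = 4.3243
Step 2: Compute the convergence rate.
r = 1 - 2/(kappa + 1) = 1 - 2*mu/(L + mu) = (L - mu)/(L + mu) = 123/197 = 0.6244


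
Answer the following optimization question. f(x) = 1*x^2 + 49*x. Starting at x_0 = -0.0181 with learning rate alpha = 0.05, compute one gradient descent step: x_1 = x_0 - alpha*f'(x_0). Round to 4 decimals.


We compute the gradient at x_0 and apply the update.
f'(x) = 2*x + 49
f'(-0.0181) = 2*-0.0181 + 49 = 48.9638
x_1 = -0.0181 - 0.05*48.9638 = -2.4663


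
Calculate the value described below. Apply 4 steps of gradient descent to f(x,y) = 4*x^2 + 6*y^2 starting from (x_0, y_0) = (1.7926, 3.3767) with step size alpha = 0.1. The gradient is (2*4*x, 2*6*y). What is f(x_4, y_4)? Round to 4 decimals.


Gradient descent on f(x,y) = 4*x^2 + 6*y^2.
Starting point: (1.7926, 3.3767), alpha = 0.1
Step 1: grad_x = 2*4*1.7926 = 14.3408, grad_y = 2*6*3.3767 = 40.5204
  x_1 = 1.7926 - 0.1*14.3408 = 0.3585
  y_1 = 3.3767 - 0.1*40.5204 = -0.6753
Step 2: grad_x = 2*4*0.3585 = 2.8682, grad_y = 2*6*-0.6753 = -8.1041
  x_2 = 0.3585 - 0.1*2.8682 = 0.0717
  y_2 = -0.6753 - 0.1*-8.1041 = 0.1351
Step 3: grad_x = 2*4*0.0717 = 0.5736, grad_y = 2*6*0.1351 = 1.6208
  x_3 = 0.0717 - 0.1*0.5736 = 0.0143
  y_3 = 0.1351 - 0.1*1.6208 = -0.027
Step 4: grad_x = 2*4*0.0143 = 0.1147, grad_y = 2*6*-0.027 = -0.3242
  x_4 = 0.0143 - 0.1*0.1147 = 0.0029
  y_4 = -0.027 - 0.1*-0.3242 = 0.0054
f(0.0029, 0.0054) = 4*0.0029^2 + 6*0.0054^2 = 0.0002


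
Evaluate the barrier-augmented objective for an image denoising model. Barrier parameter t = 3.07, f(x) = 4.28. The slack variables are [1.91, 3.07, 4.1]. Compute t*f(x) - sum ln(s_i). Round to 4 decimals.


Step 1: Compute log-barrier.
ln values: [0.6471, 1.1217, 1.411]
phi = -(0.6471 + 1.1217 + 1.411) = -3.1798
Step 2: Compute augmented objective.
t*f(x) = 3.07*4.28 = 13.1396
Total = 13.1396 - 3.1798 = 9.9598
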